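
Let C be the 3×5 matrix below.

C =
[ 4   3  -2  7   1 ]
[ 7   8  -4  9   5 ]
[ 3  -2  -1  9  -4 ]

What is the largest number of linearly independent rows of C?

Row reduce to echelon form.
R2 ← R2 − (7/4)·R1: [0, 11/4, -1/2, -13/4, 13/4]
R3 ← R3 − (3/4)·R1: [0, -17/4, 1/2, 15/4, -19/4]
R3 ← R3 + (17/11)·R2: [0, 0, -3/11, -14/11, 3/11]
Echelon form has 3 nonzero rows, so rank(C) = 3.
The rank gives the maximum number of linearly independent rows: 3.

3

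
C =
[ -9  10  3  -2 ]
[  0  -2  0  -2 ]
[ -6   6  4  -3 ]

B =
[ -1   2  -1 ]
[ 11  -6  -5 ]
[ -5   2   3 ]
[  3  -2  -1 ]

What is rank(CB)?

First compute CB:
[[ 98, -68, -30],
 [-28,  16,  12],
 [ 43, -34,  -9]]
Now row reduce the product.
R2 ← R2 + (2/7)·R1: [0, -24/7, 24/7]
R3 ← R3 − (43/98)·R1: [0, -204/49, 204/49]
R3 ← R3 − (17/14)·R2: [0, 0, 0]
2 nonzero rows, so rank(CB) = 2.

2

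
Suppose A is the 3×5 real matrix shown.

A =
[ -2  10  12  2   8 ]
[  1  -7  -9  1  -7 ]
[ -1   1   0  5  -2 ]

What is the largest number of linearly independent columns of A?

Row reduce to echelon form.
R2 ← R2 + (1/2)·R1: [0, -2, -3, 2, -3]
R3 ← R3 − (1/2)·R1: [0, -4, -6, 4, -6]
R3 ← R3 − (2)·R2: [0, 0, 0, 0, 0]
Echelon form has 2 nonzero rows, so rank(A) = 2.
The rank gives the maximum number of linearly independent columns: 2.

2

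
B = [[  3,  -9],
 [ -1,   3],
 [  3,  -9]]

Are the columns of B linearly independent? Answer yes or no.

Row reduce B to echelon form.
R2 ← R2 + (1/3)·R1: [0, 0]
R3 ← R3 − R1: [0, 0]
1 pivot among 2 columns.
Only 1 < 2 pivot columns, so the columns are linearly dependent.

no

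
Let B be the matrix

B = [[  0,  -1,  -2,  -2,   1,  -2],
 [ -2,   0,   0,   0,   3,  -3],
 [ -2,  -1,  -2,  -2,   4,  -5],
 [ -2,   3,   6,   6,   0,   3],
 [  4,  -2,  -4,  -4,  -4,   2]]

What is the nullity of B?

Row reduce to echelon form.
Swap R1 ↔ R2
R3 ← R3 − R1: [0, -1, -2, -2, 1, -2]
R4 ← R4 − R1: [0, 3, 6, 6, -3, 6]
R5 ← R5 + (2)·R1: [0, -2, -4, -4, 2, -4]
R3 ← R3 − R2: [0, 0, 0, 0, 0, 0]
R4 ← R4 + (3)·R2: [0, 0, 0, 0, 0, 0]
R5 ← R5 − (2)·R2: [0, 0, 0, 0, 0, 0]
2 nonzero rows, so rank(B) = 2.
B has 6 columns; by rank–nullity, nullity = 6 − 2 = 4.

4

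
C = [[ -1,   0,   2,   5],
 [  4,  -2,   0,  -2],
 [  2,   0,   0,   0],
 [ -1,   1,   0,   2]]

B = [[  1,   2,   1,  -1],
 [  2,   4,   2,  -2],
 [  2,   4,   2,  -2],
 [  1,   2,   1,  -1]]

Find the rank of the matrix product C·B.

First compute CB:
[[  8,  16,   8,  -8],
 [ -2,  -4,  -2,   2],
 [  2,   4,   2,  -2],
 [  3,   6,   3,  -3]]
Now row reduce the product.
R2 ← R2 + (1/4)·R1: [0, 0, 0, 0]
R3 ← R3 − (1/4)·R1: [0, 0, 0, 0]
R4 ← R4 − (3/8)·R1: [0, 0, 0, 0]
1 nonzero row, so rank(CB) = 1.

1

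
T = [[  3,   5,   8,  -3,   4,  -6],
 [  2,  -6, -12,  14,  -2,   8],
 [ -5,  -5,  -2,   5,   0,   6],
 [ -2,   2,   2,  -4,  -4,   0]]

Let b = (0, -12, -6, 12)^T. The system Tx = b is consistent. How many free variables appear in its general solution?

2

Row reduce the augmented matrix [T | b].
R2 ← R2 − (2/3)·R1: [0, -28/3, -52/3, 16, -14/3, 12, -12]
R3 ← R3 + (5/3)·R1: [0, 10/3, 34/3, 0, 20/3, -4, -6]
R4 ← R4 + (2/3)·R1: [0, 16/3, 22/3, -6, -4/3, -4, 12]
R3 ← R3 + (5/14)·R2: [0, 0, 36/7, 40/7, 5, 2/7, -72/7]
R4 ← R4 + (4/7)·R2: [0, 0, -18/7, 22/7, -4, 20/7, 36/7]
R4 ← R4 + (1/2)·R3: [0, 0, 0, 6, -3/2, 3, 0]
The echelon form has 4 nonzero rows, and every pivot lies in the first 6 columns, so rank(T) = rank([T|b]) = 4.
The system is consistent.
Free variables = (unknowns) − (rank) = 6 − 4 = 2.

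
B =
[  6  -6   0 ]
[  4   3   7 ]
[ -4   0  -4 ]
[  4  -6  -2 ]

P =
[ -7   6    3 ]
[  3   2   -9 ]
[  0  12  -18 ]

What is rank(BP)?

First compute BP:
[[-60,  24,  72],
 [-19, 114, -141],
 [ 28, -72,  60],
 [-46, -12, 102]]
Now row reduce the product.
R2 ← R2 − (19/60)·R1: [0, 532/5, -819/5]
R3 ← R3 + (7/15)·R1: [0, -304/5, 468/5]
R4 ← R4 − (23/30)·R1: [0, -152/5, 234/5]
R3 ← R3 + (4/7)·R2: [0, 0, 0]
R4 ← R4 + (2/7)·R2: [0, 0, 0]
2 nonzero rows, so rank(BP) = 2.

2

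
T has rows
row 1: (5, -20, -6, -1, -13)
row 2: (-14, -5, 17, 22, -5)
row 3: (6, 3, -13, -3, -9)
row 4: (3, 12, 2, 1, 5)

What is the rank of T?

Row reduce to echelon form.
R2 ← R2 + (14/5)·R1: [0, -61, 1/5, 96/5, -207/5]
R3 ← R3 − (6/5)·R1: [0, 27, -29/5, -9/5, 33/5]
R4 ← R4 − (3/5)·R1: [0, 24, 28/5, 8/5, 64/5]
R3 ← R3 + (27/61)·R2: [0, 0, -1742/305, 2043/305, -3576/305]
R4 ← R4 + (24/61)·R2: [0, 0, 1732/305, 2792/305, -1064/305]
R4 ← R4 + (866/871)·R3: [0, 0, 0, 13774/871, -13192/871]
Echelon form has 4 nonzero rows, so rank(T) = 4.

4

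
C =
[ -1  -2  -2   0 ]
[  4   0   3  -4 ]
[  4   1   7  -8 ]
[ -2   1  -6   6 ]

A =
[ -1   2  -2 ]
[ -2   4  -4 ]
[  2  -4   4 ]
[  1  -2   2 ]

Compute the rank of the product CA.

First compute CA:
[[  1,  -2,   2],
 [ -2,   4,  -4],
 [  0,   0,   0],
 [ -6,  12, -12]]
Now row reduce the product.
R2 ← R2 + (2)·R1: [0, 0, 0]
R4 ← R4 + (6)·R1: [0, 0, 0]
1 nonzero row, so rank(CA) = 1.

1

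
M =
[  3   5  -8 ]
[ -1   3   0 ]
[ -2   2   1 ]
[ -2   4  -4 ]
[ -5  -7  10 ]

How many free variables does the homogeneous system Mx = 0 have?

Row reduce to echelon form.
R2 ← R2 + (1/3)·R1: [0, 14/3, -8/3]
R3 ← R3 + (2/3)·R1: [0, 16/3, -13/3]
R4 ← R4 + (2/3)·R1: [0, 22/3, -28/3]
R5 ← R5 + (5/3)·R1: [0, 4/3, -10/3]
R3 ← R3 − (8/7)·R2: [0, 0, -9/7]
R4 ← R4 − (11/7)·R2: [0, 0, -36/7]
R5 ← R5 − (2/7)·R2: [0, 0, -18/7]
R4 ← R4 − (4)·R3: [0, 0, 0]
R5 ← R5 − (2)·R3: [0, 0, 0]
3 nonzero rows, so rank(M) = 3.
M has 3 columns; by rank–nullity, nullity = 3 − 3 = 0.

0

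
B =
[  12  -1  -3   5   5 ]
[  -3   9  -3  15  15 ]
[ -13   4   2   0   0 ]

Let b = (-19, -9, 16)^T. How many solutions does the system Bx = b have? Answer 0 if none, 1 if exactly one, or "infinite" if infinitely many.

Row reduce the augmented matrix [B | b].
R2 ← R2 + (1/4)·R1: [0, 35/4, -15/4, 65/4, 65/4, -55/4]
R3 ← R3 + (13/12)·R1: [0, 35/12, -5/4, 65/12, 65/12, -55/12]
R3 ← R3 − (1/3)·R2: [0, 0, 0, 0, 0, 0]
The echelon form has 2 nonzero rows, and every pivot lies in the first 5 columns, so rank(B) = rank([B|b]) = 2.
The system is consistent.
rank = 2 < 5 unknowns, so there are infinitely many solutions.

infinite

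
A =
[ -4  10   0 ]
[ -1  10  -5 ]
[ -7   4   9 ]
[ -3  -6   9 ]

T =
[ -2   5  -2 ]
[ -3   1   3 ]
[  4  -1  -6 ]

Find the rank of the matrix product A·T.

2

First compute AT:
[[-22, -10,  38],
 [-48,  10,  62],
 [ 38, -40, -28],
 [ 60, -30, -66]]
Now row reduce the product.
R2 ← R2 − (24/11)·R1: [0, 350/11, -230/11]
R3 ← R3 + (19/11)·R1: [0, -630/11, 414/11]
R4 ← R4 + (30/11)·R1: [0, -630/11, 414/11]
R3 ← R3 + (9/5)·R2: [0, 0, 0]
R4 ← R4 + (9/5)·R2: [0, 0, 0]
2 nonzero rows, so rank(AT) = 2.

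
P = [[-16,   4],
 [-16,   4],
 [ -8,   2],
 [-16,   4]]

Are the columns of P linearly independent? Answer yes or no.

no

Row reduce P to echelon form.
R2 ← R2 − R1: [0, 0]
R3 ← R3 − (1/2)·R1: [0, 0]
R4 ← R4 − R1: [0, 0]
1 pivot among 2 columns.
Only 1 < 2 pivot columns, so the columns are linearly dependent.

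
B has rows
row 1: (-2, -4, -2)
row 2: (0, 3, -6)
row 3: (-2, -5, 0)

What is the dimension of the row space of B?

Row reduce to echelon form.
R3 ← R3 − R1: [0, -1, 2]
R3 ← R3 + (1/3)·R2: [0, 0, 0]
Echelon form has 2 nonzero rows, so rank(B) = 2.
The row space has dimension equal to the rank: 2.

2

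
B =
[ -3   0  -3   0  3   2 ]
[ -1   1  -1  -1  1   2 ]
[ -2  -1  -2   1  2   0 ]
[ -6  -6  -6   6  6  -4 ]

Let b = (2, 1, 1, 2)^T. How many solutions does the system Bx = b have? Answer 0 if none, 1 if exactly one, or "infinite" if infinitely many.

Row reduce the augmented matrix [B | b].
R2 ← R2 − (1/3)·R1: [0, 1, 0, -1, 0, 4/3, 1/3]
R3 ← R3 − (2/3)·R1: [0, -1, 0, 1, 0, -4/3, -1/3]
R4 ← R4 − (2)·R1: [0, -6, 0, 6, 0, -8, -2]
R3 ← R3 + R2: [0, 0, 0, 0, 0, 0, 0]
R4 ← R4 + (6)·R2: [0, 0, 0, 0, 0, 0, 0]
The echelon form has 2 nonzero rows, and every pivot lies in the first 6 columns, so rank(B) = rank([B|b]) = 2.
The system is consistent.
rank = 2 < 6 unknowns, so there are infinitely many solutions.

infinite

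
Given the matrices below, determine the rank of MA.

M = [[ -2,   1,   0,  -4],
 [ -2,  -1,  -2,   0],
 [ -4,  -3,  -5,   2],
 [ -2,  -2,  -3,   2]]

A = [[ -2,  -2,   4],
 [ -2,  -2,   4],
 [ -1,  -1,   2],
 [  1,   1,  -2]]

1

First compute MA:
[[ -2,  -2,   4],
 [  8,   8, -16],
 [ 21,  21, -42],
 [ 13,  13, -26]]
Now row reduce the product.
R2 ← R2 + (4)·R1: [0, 0, 0]
R3 ← R3 + (21/2)·R1: [0, 0, 0]
R4 ← R4 + (13/2)·R1: [0, 0, 0]
1 nonzero row, so rank(MA) = 1.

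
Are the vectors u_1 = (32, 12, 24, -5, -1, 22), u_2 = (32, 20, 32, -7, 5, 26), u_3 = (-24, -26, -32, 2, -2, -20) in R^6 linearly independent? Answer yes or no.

Form the matrix with these vectors as rows and row reduce.
R2 ← R2 − R1: [0, 8, 8, -2, 6, 4]
R3 ← R3 + (3/4)·R1: [0, -17, -14, -7/4, -11/4, -7/2]
R3 ← R3 + (17/8)·R2: [0, 0, 3, -6, 10, 5]
3 nonzero rows, so the 3 vectors span a space of dimension 3.
Since 3 = 3, the vectors are linearly independent.

yes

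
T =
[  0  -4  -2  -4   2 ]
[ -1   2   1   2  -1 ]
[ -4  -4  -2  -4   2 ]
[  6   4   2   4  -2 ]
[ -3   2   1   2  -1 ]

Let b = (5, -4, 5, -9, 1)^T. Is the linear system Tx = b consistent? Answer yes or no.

no

Row reduce the augmented matrix [T | b].
Swap R1 ↔ R2
R3 ← R3 − (4)·R1: [0, -12, -6, -12, 6, 21]
R4 ← R4 + (6)·R1: [0, 16, 8, 16, -8, -33]
R5 ← R5 − (3)·R1: [0, -4, -2, -4, 2, 13]
R3 ← R3 − (3)·R2: [0, 0, 0, 0, 0, 6]
R4 ← R4 + (4)·R2: [0, 0, 0, 0, 0, -13]
R5 ← R5 − R2: [0, 0, 0, 0, 0, 8]
R4 ← R4 + (13/6)·R3: [0, 0, 0, 0, 0, 0]
R5 ← R5 − (4/3)·R3: [0, 0, 0, 0, 0, 0]
The echelon form has 3 nonzero rows; the last pivot sits in the augmented column, so rank(T) = 2 but rank([T|b]) = 3.
Since the ranks differ, the system is inconsistent.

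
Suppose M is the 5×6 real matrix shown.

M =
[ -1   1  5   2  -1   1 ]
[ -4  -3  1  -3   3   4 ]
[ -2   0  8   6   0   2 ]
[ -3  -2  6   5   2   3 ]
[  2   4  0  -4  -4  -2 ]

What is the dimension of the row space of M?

3

Row reduce to echelon form.
R2 ← R2 − (4)·R1: [0, -7, -19, -11, 7, 0]
R3 ← R3 − (2)·R1: [0, -2, -2, 2, 2, 0]
R4 ← R4 − (3)·R1: [0, -5, -9, -1, 5, 0]
R5 ← R5 + (2)·R1: [0, 6, 10, 0, -6, 0]
R3 ← R3 − (2/7)·R2: [0, 0, 24/7, 36/7, 0, 0]
R4 ← R4 − (5/7)·R2: [0, 0, 32/7, 48/7, 0, 0]
R5 ← R5 + (6/7)·R2: [0, 0, -44/7, -66/7, 0, 0]
R4 ← R4 − (4/3)·R3: [0, 0, 0, 0, 0, 0]
R5 ← R5 + (11/6)·R3: [0, 0, 0, 0, 0, 0]
Echelon form has 3 nonzero rows, so rank(M) = 3.
The row space has dimension equal to the rank: 3.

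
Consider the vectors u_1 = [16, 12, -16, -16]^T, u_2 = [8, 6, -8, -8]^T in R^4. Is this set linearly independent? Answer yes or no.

no

Form the matrix with these vectors as rows and row reduce.
R2 ← R2 − (1/2)·R1: [0, 0, 0, 0]
1 nonzero row, so the 2 vectors span a space of dimension 1.
Since 1 < 2, the vectors are linearly dependent.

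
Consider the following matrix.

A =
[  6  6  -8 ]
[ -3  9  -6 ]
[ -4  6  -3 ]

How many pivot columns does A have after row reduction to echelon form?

2

Row reduce to echelon form.
R2 ← R2 + (1/2)·R1: [0, 12, -10]
R3 ← R3 + (2/3)·R1: [0, 10, -25/3]
R3 ← R3 − (5/6)·R2: [0, 0, 0]
Echelon form has 2 nonzero rows, so rank(A) = 2.
Each nonzero row contributes one pivot column: 2 pivot columns.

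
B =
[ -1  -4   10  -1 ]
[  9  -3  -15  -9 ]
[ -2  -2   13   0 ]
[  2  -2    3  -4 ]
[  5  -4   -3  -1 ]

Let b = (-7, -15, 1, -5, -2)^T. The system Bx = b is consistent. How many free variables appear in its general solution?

Row reduce the augmented matrix [B | b].
R2 ← R2 + (9)·R1: [0, -39, 75, -18, -78]
R3 ← R3 − (2)·R1: [0, 6, -7, 2, 15]
R4 ← R4 + (2)·R1: [0, -10, 23, -6, -19]
R5 ← R5 + (5)·R1: [0, -24, 47, -6, -37]
R3 ← R3 + (2/13)·R2: [0, 0, 59/13, -10/13, 3]
R4 ← R4 − (10/39)·R2: [0, 0, 49/13, -18/13, 1]
R5 ← R5 − (8/13)·R2: [0, 0, 11/13, 66/13, 11]
R4 ← R4 − (49/59)·R3: [0, 0, 0, -44/59, -88/59]
R5 ← R5 − (11/59)·R3: [0, 0, 0, 308/59, 616/59]
R5 ← R5 + (7)·R4: [0, 0, 0, 0, 0]
The echelon form has 4 nonzero rows, and every pivot lies in the first 4 columns, so rank(B) = rank([B|b]) = 4.
The system is consistent.
Free variables = (unknowns) − (rank) = 4 − 4 = 0.

0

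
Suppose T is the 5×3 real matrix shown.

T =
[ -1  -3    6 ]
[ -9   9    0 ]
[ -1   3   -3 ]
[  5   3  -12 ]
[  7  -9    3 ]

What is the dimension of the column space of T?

2

Row reduce to echelon form.
R2 ← R2 − (9)·R1: [0, 36, -54]
R3 ← R3 − R1: [0, 6, -9]
R4 ← R4 + (5)·R1: [0, -12, 18]
R5 ← R5 + (7)·R1: [0, -30, 45]
R3 ← R3 − (1/6)·R2: [0, 0, 0]
R4 ← R4 + (1/3)·R2: [0, 0, 0]
R5 ← R5 + (5/6)·R2: [0, 0, 0]
Echelon form has 2 nonzero rows, so rank(T) = 2.
The column space has dimension equal to the rank: 2.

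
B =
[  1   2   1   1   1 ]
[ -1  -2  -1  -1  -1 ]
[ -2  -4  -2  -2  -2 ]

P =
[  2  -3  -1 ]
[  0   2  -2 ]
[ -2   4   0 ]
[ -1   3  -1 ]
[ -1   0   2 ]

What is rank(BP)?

First compute BP:
[[ -2,   8,  -4],
 [  2,  -8,   4],
 [  4, -16,   8]]
Now row reduce the product.
R2 ← R2 + R1: [0, 0, 0]
R3 ← R3 + (2)·R1: [0, 0, 0]
1 nonzero row, so rank(BP) = 1.

1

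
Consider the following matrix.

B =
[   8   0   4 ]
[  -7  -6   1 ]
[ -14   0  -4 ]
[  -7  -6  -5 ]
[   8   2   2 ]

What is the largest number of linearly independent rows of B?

3

Row reduce to echelon form.
R2 ← R2 + (7/8)·R1: [0, -6, 9/2]
R3 ← R3 + (7/4)·R1: [0, 0, 3]
R4 ← R4 + (7/8)·R1: [0, -6, -3/2]
R5 ← R5 − R1: [0, 2, -2]
R4 ← R4 − R2: [0, 0, -6]
R5 ← R5 + (1/3)·R2: [0, 0, -1/2]
R4 ← R4 + (2)·R3: [0, 0, 0]
R5 ← R5 + (1/6)·R3: [0, 0, 0]
Echelon form has 3 nonzero rows, so rank(B) = 3.
The rank gives the maximum number of linearly independent rows: 3.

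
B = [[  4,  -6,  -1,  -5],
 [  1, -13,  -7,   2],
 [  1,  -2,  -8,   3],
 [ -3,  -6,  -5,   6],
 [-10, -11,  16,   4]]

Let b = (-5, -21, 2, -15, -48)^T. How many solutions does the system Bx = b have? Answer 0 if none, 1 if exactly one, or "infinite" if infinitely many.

1

Row reduce the augmented matrix [B | b].
R2 ← R2 − (1/4)·R1: [0, -23/2, -27/4, 13/4, -79/4]
R3 ← R3 − (1/4)·R1: [0, -1/2, -31/4, 17/4, 13/4]
R4 ← R4 + (3/4)·R1: [0, -21/2, -23/4, 9/4, -75/4]
R5 ← R5 + (5/2)·R1: [0, -26, 27/2, -17/2, -121/2]
R3 ← R3 − (1/23)·R2: [0, 0, -343/46, 189/46, 189/46]
R4 ← R4 − (21/23)·R2: [0, 0, 19/46, -33/46, -33/46]
R5 ← R5 − (52/23)·R2: [0, 0, 1323/46, -729/46, -729/46]
R4 ← R4 + (19/343)·R3: [0, 0, 0, -24/49, -24/49]
R5 ← R5 + (27/7)·R3: [0, 0, 0, 0, 0]
The echelon form has 4 nonzero rows, and every pivot lies in the first 4 columns, so rank(B) = rank([B|b]) = 4.
The system is consistent.
rank = 4 = number of unknowns, so the solution is unique.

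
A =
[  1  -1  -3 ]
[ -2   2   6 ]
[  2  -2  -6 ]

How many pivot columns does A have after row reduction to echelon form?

Row reduce to echelon form.
R2 ← R2 + (2)·R1: [0, 0, 0]
R3 ← R3 − (2)·R1: [0, 0, 0]
Echelon form has 1 nonzero row, so rank(A) = 1.
Each nonzero row contributes one pivot column: 1 pivot columns.

1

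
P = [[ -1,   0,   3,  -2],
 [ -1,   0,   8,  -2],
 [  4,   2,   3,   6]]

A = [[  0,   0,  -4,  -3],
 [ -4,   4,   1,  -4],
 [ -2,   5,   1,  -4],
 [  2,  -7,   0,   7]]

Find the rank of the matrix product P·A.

First compute PA:
[[-10,  29,   7, -23],
 [-20,  54,  12, -43],
 [ -2, -19, -11,  10]]
Now row reduce the product.
R2 ← R2 − (2)·R1: [0, -4, -2, 3]
R3 ← R3 − (1/5)·R1: [0, -124/5, -62/5, 73/5]
R3 ← R3 − (31/5)·R2: [0, 0, 0, -4]
3 nonzero rows, so rank(PA) = 3.

3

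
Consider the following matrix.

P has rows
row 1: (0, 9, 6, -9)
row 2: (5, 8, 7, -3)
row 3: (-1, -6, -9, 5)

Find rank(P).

3

Row reduce to echelon form.
Swap R1 ↔ R2
R3 ← R3 + (1/5)·R1: [0, -22/5, -38/5, 22/5]
R3 ← R3 + (22/45)·R2: [0, 0, -14/3, 0]
Echelon form has 3 nonzero rows, so rank(P) = 3.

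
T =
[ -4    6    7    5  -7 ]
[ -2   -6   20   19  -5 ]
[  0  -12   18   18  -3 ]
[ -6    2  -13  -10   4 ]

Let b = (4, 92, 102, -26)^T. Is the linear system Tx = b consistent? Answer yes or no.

yes

Row reduce the augmented matrix [T | b].
R2 ← R2 − (1/2)·R1: [0, -9, 33/2, 33/2, -3/2, 90]
R4 ← R4 − (3/2)·R1: [0, -7, -47/2, -35/2, 29/2, -32]
R3 ← R3 − (4/3)·R2: [0, 0, -4, -4, -1, -18]
R4 ← R4 − (7/9)·R2: [0, 0, -109/3, -91/3, 47/3, -102]
R4 ← R4 − (109/12)·R3: [0, 0, 0, 6, 99/4, 123/2]
The echelon form has 4 nonzero rows, and every pivot lies in the first 5 columns, so rank(T) = rank([T|b]) = 4.
The system is consistent.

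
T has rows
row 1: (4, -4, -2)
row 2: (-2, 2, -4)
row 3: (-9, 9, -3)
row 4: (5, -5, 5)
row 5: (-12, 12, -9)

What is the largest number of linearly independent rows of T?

2

Row reduce to echelon form.
R2 ← R2 + (1/2)·R1: [0, 0, -5]
R3 ← R3 + (9/4)·R1: [0, 0, -15/2]
R4 ← R4 − (5/4)·R1: [0, 0, 15/2]
R5 ← R5 + (3)·R1: [0, 0, -15]
R3 ← R3 − (3/2)·R2: [0, 0, 0]
R4 ← R4 + (3/2)·R2: [0, 0, 0]
R5 ← R5 − (3)·R2: [0, 0, 0]
Echelon form has 2 nonzero rows, so rank(T) = 2.
The rank gives the maximum number of linearly independent rows: 2.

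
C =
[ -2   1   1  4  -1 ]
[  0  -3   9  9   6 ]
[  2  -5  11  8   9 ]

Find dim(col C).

Row reduce to echelon form.
R3 ← R3 + R1: [0, -4, 12, 12, 8]
R3 ← R3 − (4/3)·R2: [0, 0, 0, 0, 0]
Echelon form has 2 nonzero rows, so rank(C) = 2.
The column space has dimension equal to the rank: 2.

2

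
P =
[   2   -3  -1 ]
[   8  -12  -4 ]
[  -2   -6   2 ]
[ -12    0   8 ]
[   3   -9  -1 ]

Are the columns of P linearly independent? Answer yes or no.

no

Row reduce P to echelon form.
R2 ← R2 − (4)·R1: [0, 0, 0]
R3 ← R3 + R1: [0, -9, 1]
R4 ← R4 + (6)·R1: [0, -18, 2]
R5 ← R5 − (3/2)·R1: [0, -9/2, 1/2]
Swap R2 ↔ R3
R4 ← R4 − (2)·R2: [0, 0, 0]
R5 ← R5 − (1/2)·R2: [0, 0, 0]
2 pivots among 3 columns.
Only 2 < 3 pivot columns, so the columns are linearly dependent.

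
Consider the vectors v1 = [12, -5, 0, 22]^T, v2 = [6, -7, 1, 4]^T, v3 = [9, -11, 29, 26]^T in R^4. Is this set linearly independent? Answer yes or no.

Form the matrix with these vectors as rows and row reduce.
R2 ← R2 − (1/2)·R1: [0, -9/2, 1, -7]
R3 ← R3 − (3/4)·R1: [0, -29/4, 29, 19/2]
R3 ← R3 − (29/18)·R2: [0, 0, 493/18, 187/9]
3 nonzero rows, so the 3 vectors span a space of dimension 3.
Since 3 = 3, the vectors are linearly independent.

yes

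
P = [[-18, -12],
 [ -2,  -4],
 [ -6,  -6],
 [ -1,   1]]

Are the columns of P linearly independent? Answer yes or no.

yes

Row reduce P to echelon form.
R2 ← R2 − (1/9)·R1: [0, -8/3]
R3 ← R3 − (1/3)·R1: [0, -2]
R4 ← R4 − (1/18)·R1: [0, 5/3]
R3 ← R3 − (3/4)·R2: [0, 0]
R4 ← R4 + (5/8)·R2: [0, 0]
2 pivots among 2 columns.
Every column is a pivot column, so the columns are linearly independent.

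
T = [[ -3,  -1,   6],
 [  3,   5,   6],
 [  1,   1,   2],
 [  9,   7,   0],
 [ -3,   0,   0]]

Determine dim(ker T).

Row reduce to echelon form.
R2 ← R2 + R1: [0, 4, 12]
R3 ← R3 + (1/3)·R1: [0, 2/3, 4]
R4 ← R4 + (3)·R1: [0, 4, 18]
R5 ← R5 − R1: [0, 1, -6]
R3 ← R3 − (1/6)·R2: [0, 0, 2]
R4 ← R4 − R2: [0, 0, 6]
R5 ← R5 − (1/4)·R2: [0, 0, -9]
R4 ← R4 − (3)·R3: [0, 0, 0]
R5 ← R5 + (9/2)·R3: [0, 0, 0]
3 nonzero rows, so rank(T) = 3.
T has 3 columns; by rank–nullity, nullity = 3 − 3 = 0.

0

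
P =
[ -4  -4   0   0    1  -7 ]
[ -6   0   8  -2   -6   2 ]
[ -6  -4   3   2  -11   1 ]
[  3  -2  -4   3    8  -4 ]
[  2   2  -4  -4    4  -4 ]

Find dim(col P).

Row reduce to echelon form.
R2 ← R2 − (3/2)·R1: [0, 6, 8, -2, -15/2, 25/2]
R3 ← R3 − (3/2)·R1: [0, 2, 3, 2, -25/2, 23/2]
R4 ← R4 + (3/4)·R1: [0, -5, -4, 3, 35/4, -37/4]
R5 ← R5 + (1/2)·R1: [0, 0, -4, -4, 9/2, -15/2]
R3 ← R3 − (1/3)·R2: [0, 0, 1/3, 8/3, -10, 22/3]
R4 ← R4 + (5/6)·R2: [0, 0, 8/3, 4/3, 5/2, 7/6]
R4 ← R4 − (8)·R3: [0, 0, 0, -20, 165/2, -115/2]
R5 ← R5 + (12)·R3: [0, 0, 0, 28, -231/2, 161/2]
R5 ← R5 + (7/5)·R4: [0, 0, 0, 0, 0, 0]
Echelon form has 4 nonzero rows, so rank(P) = 4.
The column space has dimension equal to the rank: 4.

4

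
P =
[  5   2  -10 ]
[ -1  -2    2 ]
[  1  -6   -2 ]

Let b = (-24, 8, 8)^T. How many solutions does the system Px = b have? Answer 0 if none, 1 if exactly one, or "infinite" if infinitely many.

infinite

Row reduce the augmented matrix [P | b].
R2 ← R2 + (1/5)·R1: [0, -8/5, 0, 16/5]
R3 ← R3 − (1/5)·R1: [0, -32/5, 0, 64/5]
R3 ← R3 − (4)·R2: [0, 0, 0, 0]
The echelon form has 2 nonzero rows, and every pivot lies in the first 3 columns, so rank(P) = rank([P|b]) = 2.
The system is consistent.
rank = 2 < 3 unknowns, so there are infinitely many solutions.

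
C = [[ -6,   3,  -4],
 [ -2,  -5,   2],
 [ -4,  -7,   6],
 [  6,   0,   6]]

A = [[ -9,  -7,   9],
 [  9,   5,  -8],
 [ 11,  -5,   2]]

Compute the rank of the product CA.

First compute CA:
[[ 37,  77, -86],
 [ -5, -21,  26],
 [ 39, -37,  32],
 [ 12, -72,  66]]
Now row reduce the product.
R2 ← R2 + (5/37)·R1: [0, -392/37, 532/37]
R3 ← R3 − (39/37)·R1: [0, -4372/37, 4538/37]
R4 ← R4 − (12/37)·R1: [0, -3588/37, 3474/37]
R3 ← R3 − (1093/98)·R2: [0, 0, -264/7]
R4 ← R4 − (897/98)·R2: [0, 0, -264/7]
R4 ← R4 − R3: [0, 0, 0]
3 nonzero rows, so rank(CA) = 3.

3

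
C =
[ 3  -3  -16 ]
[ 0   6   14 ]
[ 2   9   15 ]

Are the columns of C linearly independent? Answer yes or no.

Row reduce C to echelon form.
R3 ← R3 − (2/3)·R1: [0, 11, 77/3]
R3 ← R3 − (11/6)·R2: [0, 0, 0]
2 pivots among 3 columns.
Only 2 < 3 pivot columns, so the columns are linearly dependent.

no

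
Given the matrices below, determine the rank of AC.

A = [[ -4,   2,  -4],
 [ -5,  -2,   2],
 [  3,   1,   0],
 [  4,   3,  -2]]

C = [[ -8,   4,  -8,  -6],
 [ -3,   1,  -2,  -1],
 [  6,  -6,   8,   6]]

3

First compute AC:
[[  2,  10,  -4,  -2],
 [ 58, -34,  60,  44],
 [-27,  13, -26, -19],
 [-53,  31, -54, -39]]
Now row reduce the product.
R2 ← R2 − (29)·R1: [0, -324, 176, 102]
R3 ← R3 + (27/2)·R1: [0, 148, -80, -46]
R4 ← R4 + (53/2)·R1: [0, 296, -160, -92]
R3 ← R3 + (37/81)·R2: [0, 0, 32/81, 16/27]
R4 ← R4 + (74/81)·R2: [0, 0, 64/81, 32/27]
R4 ← R4 − (2)·R3: [0, 0, 0, 0]
3 nonzero rows, so rank(AC) = 3.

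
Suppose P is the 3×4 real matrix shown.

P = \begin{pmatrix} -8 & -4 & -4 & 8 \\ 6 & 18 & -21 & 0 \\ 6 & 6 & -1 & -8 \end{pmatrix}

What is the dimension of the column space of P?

3

Row reduce to echelon form.
R2 ← R2 + (3/4)·R1: [0, 15, -24, 6]
R3 ← R3 + (3/4)·R1: [0, 3, -4, -2]
R3 ← R3 − (1/5)·R2: [0, 0, 4/5, -16/5]
Echelon form has 3 nonzero rows, so rank(P) = 3.
The column space has dimension equal to the rank: 3.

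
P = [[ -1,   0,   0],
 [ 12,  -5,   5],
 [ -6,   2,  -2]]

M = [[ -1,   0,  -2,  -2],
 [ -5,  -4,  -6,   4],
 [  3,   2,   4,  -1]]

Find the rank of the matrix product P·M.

First compute PM:
[[  1,   0,   2,   2],
 [ 28,  30,  26, -49],
 [-10, -12,  -8,  22]]
Now row reduce the product.
R2 ← R2 − (28)·R1: [0, 30, -30, -105]
R3 ← R3 + (10)·R1: [0, -12, 12, 42]
R3 ← R3 + (2/5)·R2: [0, 0, 0, 0]
2 nonzero rows, so rank(PM) = 2.

2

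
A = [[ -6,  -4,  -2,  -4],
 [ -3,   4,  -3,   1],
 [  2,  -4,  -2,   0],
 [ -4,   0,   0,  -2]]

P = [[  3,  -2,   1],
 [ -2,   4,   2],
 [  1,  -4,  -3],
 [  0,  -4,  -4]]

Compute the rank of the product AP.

2

First compute AP:
[[-12,  20,   8],
 [-20,  30,  10],
 [ 12, -12,   0],
 [-12,  16,   4]]
Now row reduce the product.
R2 ← R2 − (5/3)·R1: [0, -10/3, -10/3]
R3 ← R3 + R1: [0, 8, 8]
R4 ← R4 − R1: [0, -4, -4]
R3 ← R3 + (12/5)·R2: [0, 0, 0]
R4 ← R4 − (6/5)·R2: [0, 0, 0]
2 nonzero rows, so rank(AP) = 2.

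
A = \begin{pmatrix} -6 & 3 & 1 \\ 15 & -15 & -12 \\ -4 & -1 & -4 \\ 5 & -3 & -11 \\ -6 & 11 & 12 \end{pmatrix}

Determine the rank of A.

Row reduce to echelon form.
R2 ← R2 + (5/2)·R1: [0, -15/2, -19/2]
R3 ← R3 − (2/3)·R1: [0, -3, -14/3]
R4 ← R4 + (5/6)·R1: [0, -1/2, -61/6]
R5 ← R5 − R1: [0, 8, 11]
R3 ← R3 − (2/5)·R2: [0, 0, -13/15]
R4 ← R4 − (1/15)·R2: [0, 0, -143/15]
R5 ← R5 + (16/15)·R2: [0, 0, 13/15]
R4 ← R4 − (11)·R3: [0, 0, 0]
R5 ← R5 + R3: [0, 0, 0]
Echelon form has 3 nonzero rows, so rank(A) = 3.

3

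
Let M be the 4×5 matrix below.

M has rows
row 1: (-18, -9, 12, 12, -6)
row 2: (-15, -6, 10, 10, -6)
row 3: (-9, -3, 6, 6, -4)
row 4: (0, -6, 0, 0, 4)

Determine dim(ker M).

Row reduce to echelon form.
R2 ← R2 − (5/6)·R1: [0, 3/2, 0, 0, -1]
R3 ← R3 − (1/2)·R1: [0, 3/2, 0, 0, -1]
R3 ← R3 − R2: [0, 0, 0, 0, 0]
R4 ← R4 + (4)·R2: [0, 0, 0, 0, 0]
2 nonzero rows, so rank(M) = 2.
M has 5 columns; by rank–nullity, nullity = 5 − 2 = 3.

3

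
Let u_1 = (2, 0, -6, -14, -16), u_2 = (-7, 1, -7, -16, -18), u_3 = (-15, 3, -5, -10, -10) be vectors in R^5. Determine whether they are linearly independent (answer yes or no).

Form the matrix with these vectors as rows and row reduce.
R2 ← R2 + (7/2)·R1: [0, 1, -28, -65, -74]
R3 ← R3 + (15/2)·R1: [0, 3, -50, -115, -130]
R3 ← R3 − (3)·R2: [0, 0, 34, 80, 92]
3 nonzero rows, so the 3 vectors span a space of dimension 3.
Since 3 = 3, the vectors are linearly independent.

yes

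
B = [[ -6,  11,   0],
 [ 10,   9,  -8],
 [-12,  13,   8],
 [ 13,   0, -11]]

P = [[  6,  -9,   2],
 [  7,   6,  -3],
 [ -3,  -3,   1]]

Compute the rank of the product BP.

First compute BP:
[[ 41, 120, -45],
 [147, -12, -15],
 [ -5, 162, -55],
 [111, -84,  15]]
Now row reduce the product.
R2 ← R2 − (147/41)·R1: [0, -18132/41, 6000/41]
R3 ← R3 + (5/41)·R1: [0, 7242/41, -2480/41]
R4 ← R4 − (111/41)·R1: [0, -16764/41, 5610/41]
R3 ← R3 + (1207/3022)·R2: [0, 0, -3080/1511]
R4 ← R4 − (1397/1511)·R2: [0, 0, 2310/1511]
R4 ← R4 + (3/4)·R3: [0, 0, 0]
3 nonzero rows, so rank(BP) = 3.

3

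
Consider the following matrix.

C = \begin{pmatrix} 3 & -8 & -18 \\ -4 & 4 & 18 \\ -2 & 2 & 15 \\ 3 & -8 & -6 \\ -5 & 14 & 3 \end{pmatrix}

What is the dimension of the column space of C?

3

Row reduce to echelon form.
R2 ← R2 + (4/3)·R1: [0, -20/3, -6]
R3 ← R3 + (2/3)·R1: [0, -10/3, 3]
R4 ← R4 − R1: [0, 0, 12]
R5 ← R5 + (5/3)·R1: [0, 2/3, -27]
R3 ← R3 − (1/2)·R2: [0, 0, 6]
R5 ← R5 + (1/10)·R2: [0, 0, -138/5]
R4 ← R4 − (2)·R3: [0, 0, 0]
R5 ← R5 + (23/5)·R3: [0, 0, 0]
Echelon form has 3 nonzero rows, so rank(C) = 3.
The column space has dimension equal to the rank: 3.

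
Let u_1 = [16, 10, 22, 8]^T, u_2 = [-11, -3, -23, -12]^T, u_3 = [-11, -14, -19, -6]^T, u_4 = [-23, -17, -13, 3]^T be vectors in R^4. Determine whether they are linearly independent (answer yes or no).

Form the matrix with these vectors as rows and row reduce.
R2 ← R2 + (11/16)·R1: [0, 31/8, -63/8, -13/2]
R3 ← R3 + (11/16)·R1: [0, -57/8, -31/8, -1/2]
R4 ← R4 + (23/16)·R1: [0, -21/8, 149/8, 29/2]
R3 ← R3 + (57/31)·R2: [0, 0, -569/31, -386/31]
R4 ← R4 + (21/31)·R2: [0, 0, 412/31, 313/31]
R4 ← R4 + (412/569)·R3: [0, 0, 0, 615/569]
4 nonzero rows, so the 4 vectors span a space of dimension 4.
Since 4 = 4, the vectors are linearly independent.

yes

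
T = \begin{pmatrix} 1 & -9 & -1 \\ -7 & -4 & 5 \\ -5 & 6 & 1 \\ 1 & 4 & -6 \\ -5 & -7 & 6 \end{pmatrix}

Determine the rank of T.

Row reduce to echelon form.
R2 ← R2 + (7)·R1: [0, -67, -2]
R3 ← R3 + (5)·R1: [0, -39, -4]
R4 ← R4 − R1: [0, 13, -5]
R5 ← R5 + (5)·R1: [0, -52, 1]
R3 ← R3 − (39/67)·R2: [0, 0, -190/67]
R4 ← R4 + (13/67)·R2: [0, 0, -361/67]
R5 ← R5 − (52/67)·R2: [0, 0, 171/67]
R4 ← R4 − (19/10)·R3: [0, 0, 0]
R5 ← R5 + (9/10)·R3: [0, 0, 0]
Echelon form has 3 nonzero rows, so rank(T) = 3.

3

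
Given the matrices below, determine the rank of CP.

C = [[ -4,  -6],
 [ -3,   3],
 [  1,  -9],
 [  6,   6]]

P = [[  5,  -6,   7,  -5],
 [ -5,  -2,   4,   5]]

First compute CP:
[[ 10,  36, -52, -10],
 [-30,  12,  -9,  30],
 [ 50,  12, -29, -50],
 [  0, -48,  66,   0]]
Now row reduce the product.
R2 ← R2 + (3)·R1: [0, 120, -165, 0]
R3 ← R3 − (5)·R1: [0, -168, 231, 0]
R3 ← R3 + (7/5)·R2: [0, 0, 0, 0]
R4 ← R4 + (2/5)·R2: [0, 0, 0, 0]
2 nonzero rows, so rank(CP) = 2.

2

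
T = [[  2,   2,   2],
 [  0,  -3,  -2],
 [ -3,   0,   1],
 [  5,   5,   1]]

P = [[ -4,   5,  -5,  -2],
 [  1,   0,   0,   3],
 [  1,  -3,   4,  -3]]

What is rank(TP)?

First compute TP:
[[ -4,   4,  -2,  -4],
 [ -5,   6,  -8,  -3],
 [ 13, -18,  19,   3],
 [-14,  22, -21,   2]]
Now row reduce the product.
R2 ← R2 − (5/4)·R1: [0, 1, -11/2, 2]
R3 ← R3 + (13/4)·R1: [0, -5, 25/2, -10]
R4 ← R4 − (7/2)·R1: [0, 8, -14, 16]
R3 ← R3 + (5)·R2: [0, 0, -15, 0]
R4 ← R4 − (8)·R2: [0, 0, 30, 0]
R4 ← R4 + (2)·R3: [0, 0, 0, 0]
3 nonzero rows, so rank(TP) = 3.

3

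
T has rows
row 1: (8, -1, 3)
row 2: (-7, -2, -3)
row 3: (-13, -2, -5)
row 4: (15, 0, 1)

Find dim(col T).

3

Row reduce to echelon form.
R2 ← R2 + (7/8)·R1: [0, -23/8, -3/8]
R3 ← R3 + (13/8)·R1: [0, -29/8, -1/8]
R4 ← R4 − (15/8)·R1: [0, 15/8, -37/8]
R3 ← R3 − (29/23)·R2: [0, 0, 8/23]
R4 ← R4 + (15/23)·R2: [0, 0, -112/23]
R4 ← R4 + (14)·R3: [0, 0, 0]
Echelon form has 3 nonzero rows, so rank(T) = 3.
The column space has dimension equal to the rank: 3.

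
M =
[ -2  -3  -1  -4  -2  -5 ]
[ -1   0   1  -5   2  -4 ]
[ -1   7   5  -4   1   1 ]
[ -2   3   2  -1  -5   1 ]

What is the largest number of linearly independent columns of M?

Row reduce to echelon form.
R2 ← R2 − (1/2)·R1: [0, 3/2, 3/2, -3, 3, -3/2]
R3 ← R3 − (1/2)·R1: [0, 17/2, 11/2, -2, 2, 7/2]
R4 ← R4 − R1: [0, 6, 3, 3, -3, 6]
R3 ← R3 − (17/3)·R2: [0, 0, -3, 15, -15, 12]
R4 ← R4 − (4)·R2: [0, 0, -3, 15, -15, 12]
R4 ← R4 − R3: [0, 0, 0, 0, 0, 0]
Echelon form has 3 nonzero rows, so rank(M) = 3.
The rank gives the maximum number of linearly independent columns: 3.

3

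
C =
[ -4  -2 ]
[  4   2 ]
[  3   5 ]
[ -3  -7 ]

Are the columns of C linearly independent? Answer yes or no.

yes

Row reduce C to echelon form.
R2 ← R2 + R1: [0, 0]
R3 ← R3 + (3/4)·R1: [0, 7/2]
R4 ← R4 − (3/4)·R1: [0, -11/2]
Swap R2 ↔ R3
R4 ← R4 + (11/7)·R2: [0, 0]
2 pivots among 2 columns.
Every column is a pivot column, so the columns are linearly independent.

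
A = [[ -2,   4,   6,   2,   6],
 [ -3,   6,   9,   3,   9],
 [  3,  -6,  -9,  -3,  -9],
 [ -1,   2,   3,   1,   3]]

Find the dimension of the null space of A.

4

Row reduce to echelon form.
R2 ← R2 − (3/2)·R1: [0, 0, 0, 0, 0]
R3 ← R3 + (3/2)·R1: [0, 0, 0, 0, 0]
R4 ← R4 − (1/2)·R1: [0, 0, 0, 0, 0]
1 nonzero row, so rank(A) = 1.
A has 5 columns; by rank–nullity, nullity = 5 − 1 = 4.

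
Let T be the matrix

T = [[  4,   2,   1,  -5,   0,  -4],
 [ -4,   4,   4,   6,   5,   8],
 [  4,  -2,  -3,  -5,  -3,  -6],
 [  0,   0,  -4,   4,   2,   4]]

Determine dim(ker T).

Row reduce to echelon form.
R2 ← R2 + R1: [0, 6, 5, 1, 5, 4]
R3 ← R3 − R1: [0, -4, -4, 0, -3, -2]
R3 ← R3 + (2/3)·R2: [0, 0, -2/3, 2/3, 1/3, 2/3]
R4 ← R4 − (6)·R3: [0, 0, 0, 0, 0, 0]
3 nonzero rows, so rank(T) = 3.
T has 6 columns; by rank–nullity, nullity = 6 − 3 = 3.

3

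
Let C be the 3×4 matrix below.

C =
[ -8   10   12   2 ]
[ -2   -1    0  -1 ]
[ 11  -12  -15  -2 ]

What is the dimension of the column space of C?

Row reduce to echelon form.
R2 ← R2 − (1/4)·R1: [0, -7/2, -3, -3/2]
R3 ← R3 + (11/8)·R1: [0, 7/4, 3/2, 3/4]
R3 ← R3 + (1/2)·R2: [0, 0, 0, 0]
Echelon form has 2 nonzero rows, so rank(C) = 2.
The column space has dimension equal to the rank: 2.

2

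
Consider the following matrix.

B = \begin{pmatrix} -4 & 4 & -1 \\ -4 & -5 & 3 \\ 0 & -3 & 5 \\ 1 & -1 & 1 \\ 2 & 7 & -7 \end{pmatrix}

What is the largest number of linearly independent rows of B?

3

Row reduce to echelon form.
R2 ← R2 − R1: [0, -9, 4]
R4 ← R4 + (1/4)·R1: [0, 0, 3/4]
R5 ← R5 + (1/2)·R1: [0, 9, -15/2]
R3 ← R3 − (1/3)·R2: [0, 0, 11/3]
R5 ← R5 + R2: [0, 0, -7/2]
R4 ← R4 − (9/44)·R3: [0, 0, 0]
R5 ← R5 + (21/22)·R3: [0, 0, 0]
Echelon form has 3 nonzero rows, so rank(B) = 3.
The rank gives the maximum number of linearly independent rows: 3.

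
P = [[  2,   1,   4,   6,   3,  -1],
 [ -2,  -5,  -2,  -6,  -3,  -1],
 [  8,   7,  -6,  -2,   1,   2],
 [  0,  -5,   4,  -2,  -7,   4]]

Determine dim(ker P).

2

Row reduce to echelon form.
R2 ← R2 + R1: [0, -4, 2, 0, 0, -2]
R3 ← R3 − (4)·R1: [0, 3, -22, -26, -11, 6]
R3 ← R3 + (3/4)·R2: [0, 0, -41/2, -26, -11, 9/2]
R4 ← R4 − (5/4)·R2: [0, 0, 3/2, -2, -7, 13/2]
R4 ← R4 + (3/41)·R3: [0, 0, 0, -160/41, -320/41, 280/41]
4 nonzero rows, so rank(P) = 4.
P has 6 columns; by rank–nullity, nullity = 6 − 4 = 2.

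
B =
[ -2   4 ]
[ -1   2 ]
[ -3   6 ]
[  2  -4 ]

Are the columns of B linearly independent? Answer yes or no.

Row reduce B to echelon form.
R2 ← R2 − (1/2)·R1: [0, 0]
R3 ← R3 − (3/2)·R1: [0, 0]
R4 ← R4 + R1: [0, 0]
1 pivot among 2 columns.
Only 1 < 2 pivot columns, so the columns are linearly dependent.

no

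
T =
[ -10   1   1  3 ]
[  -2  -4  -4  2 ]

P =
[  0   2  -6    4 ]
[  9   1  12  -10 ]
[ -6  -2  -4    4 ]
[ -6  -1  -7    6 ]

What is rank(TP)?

2

First compute TP:
[[-15, -24,  47, -28],
 [-24,  -2, -34,  28]]
Now row reduce the product.
R2 ← R2 − (8/5)·R1: [0, 182/5, -546/5, 364/5]
2 nonzero rows, so rank(TP) = 2.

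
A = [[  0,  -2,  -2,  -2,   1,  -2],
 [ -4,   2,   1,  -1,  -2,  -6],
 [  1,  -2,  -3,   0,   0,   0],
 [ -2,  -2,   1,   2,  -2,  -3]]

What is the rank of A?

4

Row reduce to echelon form.
Swap R1 ↔ R2
R3 ← R3 + (1/4)·R1: [0, -3/2, -11/4, -1/4, -1/2, -3/2]
R4 ← R4 − (1/2)·R1: [0, -3, 1/2, 5/2, -1, 0]
R3 ← R3 − (3/4)·R2: [0, 0, -5/4, 5/4, -5/4, 0]
R4 ← R4 − (3/2)·R2: [0, 0, 7/2, 11/2, -5/2, 3]
R4 ← R4 + (14/5)·R3: [0, 0, 0, 9, -6, 3]
Echelon form has 4 nonzero rows, so rank(A) = 4.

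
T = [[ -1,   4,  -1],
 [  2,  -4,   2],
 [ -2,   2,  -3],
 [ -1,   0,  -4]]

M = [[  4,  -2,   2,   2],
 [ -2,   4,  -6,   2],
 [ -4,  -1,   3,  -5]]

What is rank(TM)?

First compute TM:
[[ -8,  19, -29,  11],
 [  8, -22,  34, -14],
 [  0,  15, -25,  15],
 [ 12,   6, -14,  18]]
Now row reduce the product.
R2 ← R2 + R1: [0, -3, 5, -3]
R4 ← R4 + (3/2)·R1: [0, 69/2, -115/2, 69/2]
R3 ← R3 + (5)·R2: [0, 0, 0, 0]
R4 ← R4 + (23/2)·R2: [0, 0, 0, 0]
2 nonzero rows, so rank(TM) = 2.

2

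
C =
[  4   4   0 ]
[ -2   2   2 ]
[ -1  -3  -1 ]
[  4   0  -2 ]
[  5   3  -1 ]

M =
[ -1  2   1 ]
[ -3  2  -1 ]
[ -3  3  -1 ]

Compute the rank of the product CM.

First compute CM:
[[-16,  16,   0],
 [-10,   6,  -6],
 [ 13, -11,   3],
 [  2,   2,   6],
 [-11,  13,   3]]
Now row reduce the product.
R2 ← R2 − (5/8)·R1: [0, -4, -6]
R3 ← R3 + (13/16)·R1: [0, 2, 3]
R4 ← R4 + (1/8)·R1: [0, 4, 6]
R5 ← R5 − (11/16)·R1: [0, 2, 3]
R3 ← R3 + (1/2)·R2: [0, 0, 0]
R4 ← R4 + R2: [0, 0, 0]
R5 ← R5 + (1/2)·R2: [0, 0, 0]
2 nonzero rows, so rank(CM) = 2.

2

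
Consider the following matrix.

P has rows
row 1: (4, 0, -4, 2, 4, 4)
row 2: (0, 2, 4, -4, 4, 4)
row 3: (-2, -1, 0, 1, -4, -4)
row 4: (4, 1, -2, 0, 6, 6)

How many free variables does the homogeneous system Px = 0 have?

Row reduce to echelon form.
R3 ← R3 + (1/2)·R1: [0, -1, -2, 2, -2, -2]
R4 ← R4 − R1: [0, 1, 2, -2, 2, 2]
R3 ← R3 + (1/2)·R2: [0, 0, 0, 0, 0, 0]
R4 ← R4 − (1/2)·R2: [0, 0, 0, 0, 0, 0]
2 nonzero rows, so rank(P) = 2.
P has 6 columns; by rank–nullity, nullity = 6 − 2 = 4.

4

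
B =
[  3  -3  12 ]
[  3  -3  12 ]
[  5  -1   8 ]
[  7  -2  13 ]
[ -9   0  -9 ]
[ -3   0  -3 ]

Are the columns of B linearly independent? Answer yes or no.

no

Row reduce B to echelon form.
R2 ← R2 − R1: [0, 0, 0]
R3 ← R3 − (5/3)·R1: [0, 4, -12]
R4 ← R4 − (7/3)·R1: [0, 5, -15]
R5 ← R5 + (3)·R1: [0, -9, 27]
R6 ← R6 + R1: [0, -3, 9]
Swap R2 ↔ R3
R4 ← R4 − (5/4)·R2: [0, 0, 0]
R5 ← R5 + (9/4)·R2: [0, 0, 0]
R6 ← R6 + (3/4)·R2: [0, 0, 0]
2 pivots among 3 columns.
Only 2 < 3 pivot columns, so the columns are linearly dependent.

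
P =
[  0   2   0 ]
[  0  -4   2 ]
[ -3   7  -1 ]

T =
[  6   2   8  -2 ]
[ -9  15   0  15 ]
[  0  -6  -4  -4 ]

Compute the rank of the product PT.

2

First compute PT:
[[-18,  30,   0,  30],
 [ 36, -72,  -8, -68],
 [-81, 105, -20, 115]]
Now row reduce the product.
R2 ← R2 + (2)·R1: [0, -12, -8, -8]
R3 ← R3 − (9/2)·R1: [0, -30, -20, -20]
R3 ← R3 − (5/2)·R2: [0, 0, 0, 0]
2 nonzero rows, so rank(PT) = 2.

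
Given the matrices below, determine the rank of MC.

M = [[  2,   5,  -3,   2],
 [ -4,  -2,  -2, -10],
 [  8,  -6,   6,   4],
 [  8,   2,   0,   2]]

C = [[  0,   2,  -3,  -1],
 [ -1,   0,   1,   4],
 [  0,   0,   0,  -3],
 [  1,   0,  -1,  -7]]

3

First compute MC:
[[ -3,   4,  -3,  13],
 [ -8,  -8,  20,  72],
 [ 10,  16, -34, -78],
 [  0,  16, -24, -14]]
Now row reduce the product.
R2 ← R2 − (8/3)·R1: [0, -56/3, 28, 112/3]
R3 ← R3 + (10/3)·R1: [0, 88/3, -44, -104/3]
R3 ← R3 + (11/7)·R2: [0, 0, 0, 24]
R4 ← R4 + (6/7)·R2: [0, 0, 0, 18]
R4 ← R4 − (3/4)·R3: [0, 0, 0, 0]
3 nonzero rows, so rank(MC) = 3.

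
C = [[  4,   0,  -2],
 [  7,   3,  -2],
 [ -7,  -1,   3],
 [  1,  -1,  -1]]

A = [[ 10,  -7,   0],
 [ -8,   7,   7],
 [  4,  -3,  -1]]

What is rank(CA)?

First compute CA:
[[ 32, -22,   2],
 [ 38, -22,  23],
 [-50,  33, -10],
 [ 14, -11,  -6]]
Now row reduce the product.
R2 ← R2 − (19/16)·R1: [0, 33/8, 165/8]
R3 ← R3 + (25/16)·R1: [0, -11/8, -55/8]
R4 ← R4 − (7/16)·R1: [0, -11/8, -55/8]
R3 ← R3 + (1/3)·R2: [0, 0, 0]
R4 ← R4 + (1/3)·R2: [0, 0, 0]
2 nonzero rows, so rank(CA) = 2.

2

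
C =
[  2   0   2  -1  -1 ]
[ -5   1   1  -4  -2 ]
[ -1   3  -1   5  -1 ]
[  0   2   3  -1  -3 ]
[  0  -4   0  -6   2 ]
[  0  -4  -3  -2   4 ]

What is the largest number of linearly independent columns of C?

3

Row reduce to echelon form.
R2 ← R2 + (5/2)·R1: [0, 1, 6, -13/2, -9/2]
R3 ← R3 + (1/2)·R1: [0, 3, 0, 9/2, -3/2]
R3 ← R3 − (3)·R2: [0, 0, -18, 24, 12]
R4 ← R4 − (2)·R2: [0, 0, -9, 12, 6]
R5 ← R5 + (4)·R2: [0, 0, 24, -32, -16]
R6 ← R6 + (4)·R2: [0, 0, 21, -28, -14]
R4 ← R4 − (1/2)·R3: [0, 0, 0, 0, 0]
R5 ← R5 + (4/3)·R3: [0, 0, 0, 0, 0]
R6 ← R6 + (7/6)·R3: [0, 0, 0, 0, 0]
Echelon form has 3 nonzero rows, so rank(C) = 3.
The rank gives the maximum number of linearly independent columns: 3.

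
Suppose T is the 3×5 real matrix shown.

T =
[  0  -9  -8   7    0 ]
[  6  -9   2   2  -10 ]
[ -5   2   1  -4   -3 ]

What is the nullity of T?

Row reduce to echelon form.
Swap R1 ↔ R2
R3 ← R3 + (5/6)·R1: [0, -11/2, 8/3, -7/3, -34/3]
R3 ← R3 − (11/18)·R2: [0, 0, 68/9, -119/18, -34/3]
3 nonzero rows, so rank(T) = 3.
T has 5 columns; by rank–nullity, nullity = 5 − 3 = 2.

2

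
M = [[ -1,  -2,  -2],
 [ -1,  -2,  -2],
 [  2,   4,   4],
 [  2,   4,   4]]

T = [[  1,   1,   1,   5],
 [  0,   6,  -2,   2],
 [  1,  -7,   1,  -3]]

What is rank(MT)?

First compute MT:
[[ -3,   1,   1,  -3],
 [ -3,   1,   1,  -3],
 [  6,  -2,  -2,   6],
 [  6,  -2,  -2,   6]]
Now row reduce the product.
R2 ← R2 − R1: [0, 0, 0, 0]
R3 ← R3 + (2)·R1: [0, 0, 0, 0]
R4 ← R4 + (2)·R1: [0, 0, 0, 0]
1 nonzero row, so rank(MT) = 1.

1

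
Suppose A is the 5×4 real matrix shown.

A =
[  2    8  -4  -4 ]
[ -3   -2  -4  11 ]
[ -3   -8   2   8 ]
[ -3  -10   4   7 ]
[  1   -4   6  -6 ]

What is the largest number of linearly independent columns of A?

Row reduce to echelon form.
R2 ← R2 + (3/2)·R1: [0, 10, -10, 5]
R3 ← R3 + (3/2)·R1: [0, 4, -4, 2]
R4 ← R4 + (3/2)·R1: [0, 2, -2, 1]
R5 ← R5 − (1/2)·R1: [0, -8, 8, -4]
R3 ← R3 − (2/5)·R2: [0, 0, 0, 0]
R4 ← R4 − (1/5)·R2: [0, 0, 0, 0]
R5 ← R5 + (4/5)·R2: [0, 0, 0, 0]
Echelon form has 2 nonzero rows, so rank(A) = 2.
The rank gives the maximum number of linearly independent columns: 2.

2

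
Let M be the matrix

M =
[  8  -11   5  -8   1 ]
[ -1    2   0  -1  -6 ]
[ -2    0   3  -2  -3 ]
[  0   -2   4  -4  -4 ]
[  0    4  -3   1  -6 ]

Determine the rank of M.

4

Row reduce to echelon form.
R2 ← R2 + (1/8)·R1: [0, 5/8, 5/8, -2, -47/8]
R3 ← R3 + (1/4)·R1: [0, -11/4, 17/4, -4, -11/4]
R3 ← R3 + (22/5)·R2: [0, 0, 7, -64/5, -143/5]
R4 ← R4 + (16/5)·R2: [0, 0, 6, -52/5, -114/5]
R5 ← R5 − (32/5)·R2: [0, 0, -7, 69/5, 158/5]
R4 ← R4 − (6/7)·R3: [0, 0, 0, 4/7, 12/7]
R5 ← R5 + R3: [0, 0, 0, 1, 3]
R5 ← R5 − (7/4)·R4: [0, 0, 0, 0, 0]
Echelon form has 4 nonzero rows, so rank(M) = 4.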